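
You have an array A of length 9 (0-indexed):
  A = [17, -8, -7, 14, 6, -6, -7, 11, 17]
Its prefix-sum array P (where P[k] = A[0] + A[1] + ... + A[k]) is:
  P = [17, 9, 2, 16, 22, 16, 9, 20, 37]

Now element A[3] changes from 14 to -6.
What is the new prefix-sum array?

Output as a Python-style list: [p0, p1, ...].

Answer: [17, 9, 2, -4, 2, -4, -11, 0, 17]

Derivation:
Change: A[3] 14 -> -6, delta = -20
P[k] for k < 3: unchanged (A[3] not included)
P[k] for k >= 3: shift by delta = -20
  P[0] = 17 + 0 = 17
  P[1] = 9 + 0 = 9
  P[2] = 2 + 0 = 2
  P[3] = 16 + -20 = -4
  P[4] = 22 + -20 = 2
  P[5] = 16 + -20 = -4
  P[6] = 9 + -20 = -11
  P[7] = 20 + -20 = 0
  P[8] = 37 + -20 = 17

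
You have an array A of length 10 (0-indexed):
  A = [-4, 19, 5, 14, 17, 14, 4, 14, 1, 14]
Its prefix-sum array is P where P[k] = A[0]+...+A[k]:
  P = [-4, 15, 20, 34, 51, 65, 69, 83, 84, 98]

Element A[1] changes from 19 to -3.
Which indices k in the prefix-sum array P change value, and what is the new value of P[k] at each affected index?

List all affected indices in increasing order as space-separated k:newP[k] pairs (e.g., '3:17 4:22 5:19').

P[k] = A[0] + ... + A[k]
P[k] includes A[1] iff k >= 1
Affected indices: 1, 2, ..., 9; delta = -22
  P[1]: 15 + -22 = -7
  P[2]: 20 + -22 = -2
  P[3]: 34 + -22 = 12
  P[4]: 51 + -22 = 29
  P[5]: 65 + -22 = 43
  P[6]: 69 + -22 = 47
  P[7]: 83 + -22 = 61
  P[8]: 84 + -22 = 62
  P[9]: 98 + -22 = 76

Answer: 1:-7 2:-2 3:12 4:29 5:43 6:47 7:61 8:62 9:76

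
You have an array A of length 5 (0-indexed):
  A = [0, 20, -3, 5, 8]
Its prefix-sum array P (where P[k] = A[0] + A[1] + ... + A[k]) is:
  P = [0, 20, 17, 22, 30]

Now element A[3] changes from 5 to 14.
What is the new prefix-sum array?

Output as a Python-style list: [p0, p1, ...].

Change: A[3] 5 -> 14, delta = 9
P[k] for k < 3: unchanged (A[3] not included)
P[k] for k >= 3: shift by delta = 9
  P[0] = 0 + 0 = 0
  P[1] = 20 + 0 = 20
  P[2] = 17 + 0 = 17
  P[3] = 22 + 9 = 31
  P[4] = 30 + 9 = 39

Answer: [0, 20, 17, 31, 39]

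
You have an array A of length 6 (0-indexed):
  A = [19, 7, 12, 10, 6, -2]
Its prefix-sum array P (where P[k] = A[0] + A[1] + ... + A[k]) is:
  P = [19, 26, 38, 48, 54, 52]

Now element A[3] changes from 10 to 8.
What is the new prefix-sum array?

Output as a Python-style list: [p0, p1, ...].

Change: A[3] 10 -> 8, delta = -2
P[k] for k < 3: unchanged (A[3] not included)
P[k] for k >= 3: shift by delta = -2
  P[0] = 19 + 0 = 19
  P[1] = 26 + 0 = 26
  P[2] = 38 + 0 = 38
  P[3] = 48 + -2 = 46
  P[4] = 54 + -2 = 52
  P[5] = 52 + -2 = 50

Answer: [19, 26, 38, 46, 52, 50]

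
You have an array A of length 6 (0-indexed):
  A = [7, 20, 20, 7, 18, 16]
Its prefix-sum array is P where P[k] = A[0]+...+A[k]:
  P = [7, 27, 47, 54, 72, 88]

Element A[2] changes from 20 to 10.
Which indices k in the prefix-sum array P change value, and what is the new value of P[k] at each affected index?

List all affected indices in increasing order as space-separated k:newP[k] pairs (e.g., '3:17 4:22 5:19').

P[k] = A[0] + ... + A[k]
P[k] includes A[2] iff k >= 2
Affected indices: 2, 3, ..., 5; delta = -10
  P[2]: 47 + -10 = 37
  P[3]: 54 + -10 = 44
  P[4]: 72 + -10 = 62
  P[5]: 88 + -10 = 78

Answer: 2:37 3:44 4:62 5:78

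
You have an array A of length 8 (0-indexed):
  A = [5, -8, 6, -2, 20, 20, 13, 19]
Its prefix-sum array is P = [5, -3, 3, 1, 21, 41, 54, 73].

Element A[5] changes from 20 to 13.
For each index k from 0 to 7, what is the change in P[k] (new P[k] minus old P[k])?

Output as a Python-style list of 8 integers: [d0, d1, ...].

Answer: [0, 0, 0, 0, 0, -7, -7, -7]

Derivation:
Element change: A[5] 20 -> 13, delta = -7
For k < 5: P[k] unchanged, delta_P[k] = 0
For k >= 5: P[k] shifts by exactly -7
Delta array: [0, 0, 0, 0, 0, -7, -7, -7]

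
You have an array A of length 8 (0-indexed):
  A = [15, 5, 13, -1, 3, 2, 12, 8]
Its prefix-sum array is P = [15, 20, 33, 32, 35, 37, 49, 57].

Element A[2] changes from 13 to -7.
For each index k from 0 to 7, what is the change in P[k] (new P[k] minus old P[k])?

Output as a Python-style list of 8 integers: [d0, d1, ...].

Element change: A[2] 13 -> -7, delta = -20
For k < 2: P[k] unchanged, delta_P[k] = 0
For k >= 2: P[k] shifts by exactly -20
Delta array: [0, 0, -20, -20, -20, -20, -20, -20]

Answer: [0, 0, -20, -20, -20, -20, -20, -20]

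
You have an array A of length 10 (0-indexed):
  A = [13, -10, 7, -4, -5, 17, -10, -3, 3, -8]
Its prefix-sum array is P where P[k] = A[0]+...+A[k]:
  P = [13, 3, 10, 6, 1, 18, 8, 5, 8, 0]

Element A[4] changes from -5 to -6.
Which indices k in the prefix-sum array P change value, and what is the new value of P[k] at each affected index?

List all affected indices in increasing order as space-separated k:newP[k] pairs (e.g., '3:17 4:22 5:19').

Answer: 4:0 5:17 6:7 7:4 8:7 9:-1

Derivation:
P[k] = A[0] + ... + A[k]
P[k] includes A[4] iff k >= 4
Affected indices: 4, 5, ..., 9; delta = -1
  P[4]: 1 + -1 = 0
  P[5]: 18 + -1 = 17
  P[6]: 8 + -1 = 7
  P[7]: 5 + -1 = 4
  P[8]: 8 + -1 = 7
  P[9]: 0 + -1 = -1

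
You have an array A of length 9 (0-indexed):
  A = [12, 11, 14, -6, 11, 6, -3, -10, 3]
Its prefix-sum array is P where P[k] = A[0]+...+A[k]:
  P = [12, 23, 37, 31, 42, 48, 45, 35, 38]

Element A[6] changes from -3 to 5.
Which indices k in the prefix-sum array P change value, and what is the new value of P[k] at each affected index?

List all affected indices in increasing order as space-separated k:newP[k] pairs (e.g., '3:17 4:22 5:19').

Answer: 6:53 7:43 8:46

Derivation:
P[k] = A[0] + ... + A[k]
P[k] includes A[6] iff k >= 6
Affected indices: 6, 7, ..., 8; delta = 8
  P[6]: 45 + 8 = 53
  P[7]: 35 + 8 = 43
  P[8]: 38 + 8 = 46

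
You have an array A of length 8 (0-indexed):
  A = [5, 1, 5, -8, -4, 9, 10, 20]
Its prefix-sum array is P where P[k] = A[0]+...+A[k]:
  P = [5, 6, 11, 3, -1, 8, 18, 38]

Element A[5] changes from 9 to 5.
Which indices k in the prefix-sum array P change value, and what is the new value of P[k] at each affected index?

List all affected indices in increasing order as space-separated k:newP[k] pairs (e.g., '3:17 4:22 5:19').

Answer: 5:4 6:14 7:34

Derivation:
P[k] = A[0] + ... + A[k]
P[k] includes A[5] iff k >= 5
Affected indices: 5, 6, ..., 7; delta = -4
  P[5]: 8 + -4 = 4
  P[6]: 18 + -4 = 14
  P[7]: 38 + -4 = 34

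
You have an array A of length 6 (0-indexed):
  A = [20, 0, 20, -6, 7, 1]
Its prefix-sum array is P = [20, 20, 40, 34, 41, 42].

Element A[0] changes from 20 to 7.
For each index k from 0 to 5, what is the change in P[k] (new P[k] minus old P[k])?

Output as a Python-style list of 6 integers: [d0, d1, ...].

Element change: A[0] 20 -> 7, delta = -13
For k < 0: P[k] unchanged, delta_P[k] = 0
For k >= 0: P[k] shifts by exactly -13
Delta array: [-13, -13, -13, -13, -13, -13]

Answer: [-13, -13, -13, -13, -13, -13]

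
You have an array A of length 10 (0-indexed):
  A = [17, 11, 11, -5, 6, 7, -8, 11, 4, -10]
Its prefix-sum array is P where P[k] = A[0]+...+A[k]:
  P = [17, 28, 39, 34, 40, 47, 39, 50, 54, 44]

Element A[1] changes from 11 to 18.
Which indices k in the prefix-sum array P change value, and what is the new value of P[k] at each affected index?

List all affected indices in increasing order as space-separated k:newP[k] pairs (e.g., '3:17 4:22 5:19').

Answer: 1:35 2:46 3:41 4:47 5:54 6:46 7:57 8:61 9:51

Derivation:
P[k] = A[0] + ... + A[k]
P[k] includes A[1] iff k >= 1
Affected indices: 1, 2, ..., 9; delta = 7
  P[1]: 28 + 7 = 35
  P[2]: 39 + 7 = 46
  P[3]: 34 + 7 = 41
  P[4]: 40 + 7 = 47
  P[5]: 47 + 7 = 54
  P[6]: 39 + 7 = 46
  P[7]: 50 + 7 = 57
  P[8]: 54 + 7 = 61
  P[9]: 44 + 7 = 51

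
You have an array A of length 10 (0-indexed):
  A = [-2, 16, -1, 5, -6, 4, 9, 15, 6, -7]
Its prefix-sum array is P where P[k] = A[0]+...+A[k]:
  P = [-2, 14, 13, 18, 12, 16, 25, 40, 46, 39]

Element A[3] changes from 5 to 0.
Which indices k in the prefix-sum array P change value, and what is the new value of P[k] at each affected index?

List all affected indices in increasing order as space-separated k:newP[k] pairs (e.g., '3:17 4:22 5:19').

P[k] = A[0] + ... + A[k]
P[k] includes A[3] iff k >= 3
Affected indices: 3, 4, ..., 9; delta = -5
  P[3]: 18 + -5 = 13
  P[4]: 12 + -5 = 7
  P[5]: 16 + -5 = 11
  P[6]: 25 + -5 = 20
  P[7]: 40 + -5 = 35
  P[8]: 46 + -5 = 41
  P[9]: 39 + -5 = 34

Answer: 3:13 4:7 5:11 6:20 7:35 8:41 9:34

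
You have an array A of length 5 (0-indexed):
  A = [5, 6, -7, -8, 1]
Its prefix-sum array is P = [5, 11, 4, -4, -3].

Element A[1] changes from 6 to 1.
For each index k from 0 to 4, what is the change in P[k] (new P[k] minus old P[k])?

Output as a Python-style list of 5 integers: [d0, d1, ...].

Answer: [0, -5, -5, -5, -5]

Derivation:
Element change: A[1] 6 -> 1, delta = -5
For k < 1: P[k] unchanged, delta_P[k] = 0
For k >= 1: P[k] shifts by exactly -5
Delta array: [0, -5, -5, -5, -5]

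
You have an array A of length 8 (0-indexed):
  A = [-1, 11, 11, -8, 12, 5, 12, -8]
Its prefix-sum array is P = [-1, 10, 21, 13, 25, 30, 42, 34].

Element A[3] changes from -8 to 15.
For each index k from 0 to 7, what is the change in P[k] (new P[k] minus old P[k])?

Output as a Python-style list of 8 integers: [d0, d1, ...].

Answer: [0, 0, 0, 23, 23, 23, 23, 23]

Derivation:
Element change: A[3] -8 -> 15, delta = 23
For k < 3: P[k] unchanged, delta_P[k] = 0
For k >= 3: P[k] shifts by exactly 23
Delta array: [0, 0, 0, 23, 23, 23, 23, 23]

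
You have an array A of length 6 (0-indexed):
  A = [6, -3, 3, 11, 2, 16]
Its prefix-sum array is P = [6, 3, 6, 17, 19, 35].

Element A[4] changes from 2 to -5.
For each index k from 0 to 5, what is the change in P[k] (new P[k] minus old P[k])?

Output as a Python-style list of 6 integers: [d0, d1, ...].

Element change: A[4] 2 -> -5, delta = -7
For k < 4: P[k] unchanged, delta_P[k] = 0
For k >= 4: P[k] shifts by exactly -7
Delta array: [0, 0, 0, 0, -7, -7]

Answer: [0, 0, 0, 0, -7, -7]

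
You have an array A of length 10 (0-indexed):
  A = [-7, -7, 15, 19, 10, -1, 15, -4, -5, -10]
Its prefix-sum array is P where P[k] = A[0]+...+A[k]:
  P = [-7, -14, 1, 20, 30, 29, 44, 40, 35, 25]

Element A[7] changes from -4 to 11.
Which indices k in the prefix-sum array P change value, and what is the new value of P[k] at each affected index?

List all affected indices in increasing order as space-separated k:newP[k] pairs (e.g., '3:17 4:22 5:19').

P[k] = A[0] + ... + A[k]
P[k] includes A[7] iff k >= 7
Affected indices: 7, 8, ..., 9; delta = 15
  P[7]: 40 + 15 = 55
  P[8]: 35 + 15 = 50
  P[9]: 25 + 15 = 40

Answer: 7:55 8:50 9:40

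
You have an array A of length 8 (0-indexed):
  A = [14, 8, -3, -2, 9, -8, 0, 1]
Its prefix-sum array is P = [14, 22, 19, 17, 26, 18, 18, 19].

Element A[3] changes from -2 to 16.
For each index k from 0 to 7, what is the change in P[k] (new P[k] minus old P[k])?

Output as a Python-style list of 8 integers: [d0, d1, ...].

Answer: [0, 0, 0, 18, 18, 18, 18, 18]

Derivation:
Element change: A[3] -2 -> 16, delta = 18
For k < 3: P[k] unchanged, delta_P[k] = 0
For k >= 3: P[k] shifts by exactly 18
Delta array: [0, 0, 0, 18, 18, 18, 18, 18]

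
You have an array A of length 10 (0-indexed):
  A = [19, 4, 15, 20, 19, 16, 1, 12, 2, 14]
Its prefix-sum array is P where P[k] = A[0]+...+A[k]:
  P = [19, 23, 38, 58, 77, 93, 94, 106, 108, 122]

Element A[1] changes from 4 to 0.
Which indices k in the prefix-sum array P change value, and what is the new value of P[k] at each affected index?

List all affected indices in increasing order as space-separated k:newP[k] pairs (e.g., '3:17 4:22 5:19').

Answer: 1:19 2:34 3:54 4:73 5:89 6:90 7:102 8:104 9:118

Derivation:
P[k] = A[0] + ... + A[k]
P[k] includes A[1] iff k >= 1
Affected indices: 1, 2, ..., 9; delta = -4
  P[1]: 23 + -4 = 19
  P[2]: 38 + -4 = 34
  P[3]: 58 + -4 = 54
  P[4]: 77 + -4 = 73
  P[5]: 93 + -4 = 89
  P[6]: 94 + -4 = 90
  P[7]: 106 + -4 = 102
  P[8]: 108 + -4 = 104
  P[9]: 122 + -4 = 118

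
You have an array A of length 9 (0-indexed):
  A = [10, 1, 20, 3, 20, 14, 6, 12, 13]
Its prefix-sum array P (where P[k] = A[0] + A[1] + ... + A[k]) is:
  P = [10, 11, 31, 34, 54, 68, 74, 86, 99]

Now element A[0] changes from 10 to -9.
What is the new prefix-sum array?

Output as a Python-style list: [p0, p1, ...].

Answer: [-9, -8, 12, 15, 35, 49, 55, 67, 80]

Derivation:
Change: A[0] 10 -> -9, delta = -19
P[k] for k < 0: unchanged (A[0] not included)
P[k] for k >= 0: shift by delta = -19
  P[0] = 10 + -19 = -9
  P[1] = 11 + -19 = -8
  P[2] = 31 + -19 = 12
  P[3] = 34 + -19 = 15
  P[4] = 54 + -19 = 35
  P[5] = 68 + -19 = 49
  P[6] = 74 + -19 = 55
  P[7] = 86 + -19 = 67
  P[8] = 99 + -19 = 80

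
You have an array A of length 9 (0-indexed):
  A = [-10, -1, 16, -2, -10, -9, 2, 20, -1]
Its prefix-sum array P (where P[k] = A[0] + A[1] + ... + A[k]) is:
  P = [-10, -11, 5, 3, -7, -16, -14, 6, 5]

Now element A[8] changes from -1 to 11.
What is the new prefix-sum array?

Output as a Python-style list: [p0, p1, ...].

Answer: [-10, -11, 5, 3, -7, -16, -14, 6, 17]

Derivation:
Change: A[8] -1 -> 11, delta = 12
P[k] for k < 8: unchanged (A[8] not included)
P[k] for k >= 8: shift by delta = 12
  P[0] = -10 + 0 = -10
  P[1] = -11 + 0 = -11
  P[2] = 5 + 0 = 5
  P[3] = 3 + 0 = 3
  P[4] = -7 + 0 = -7
  P[5] = -16 + 0 = -16
  P[6] = -14 + 0 = -14
  P[7] = 6 + 0 = 6
  P[8] = 5 + 12 = 17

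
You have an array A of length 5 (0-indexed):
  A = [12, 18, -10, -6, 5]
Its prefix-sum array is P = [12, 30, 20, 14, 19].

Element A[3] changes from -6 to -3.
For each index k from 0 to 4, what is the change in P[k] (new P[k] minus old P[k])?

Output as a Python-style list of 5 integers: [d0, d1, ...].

Answer: [0, 0, 0, 3, 3]

Derivation:
Element change: A[3] -6 -> -3, delta = 3
For k < 3: P[k] unchanged, delta_P[k] = 0
For k >= 3: P[k] shifts by exactly 3
Delta array: [0, 0, 0, 3, 3]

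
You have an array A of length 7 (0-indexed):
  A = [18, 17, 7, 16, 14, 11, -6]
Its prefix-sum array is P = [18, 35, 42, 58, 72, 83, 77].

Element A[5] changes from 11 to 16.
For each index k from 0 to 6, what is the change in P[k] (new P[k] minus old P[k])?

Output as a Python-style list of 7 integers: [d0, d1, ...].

Answer: [0, 0, 0, 0, 0, 5, 5]

Derivation:
Element change: A[5] 11 -> 16, delta = 5
For k < 5: P[k] unchanged, delta_P[k] = 0
For k >= 5: P[k] shifts by exactly 5
Delta array: [0, 0, 0, 0, 0, 5, 5]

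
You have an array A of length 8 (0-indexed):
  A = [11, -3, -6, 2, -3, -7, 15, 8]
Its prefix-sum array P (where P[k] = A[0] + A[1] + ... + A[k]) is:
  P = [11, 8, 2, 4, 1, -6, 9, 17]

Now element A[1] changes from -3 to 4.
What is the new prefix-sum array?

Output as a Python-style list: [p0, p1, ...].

Answer: [11, 15, 9, 11, 8, 1, 16, 24]

Derivation:
Change: A[1] -3 -> 4, delta = 7
P[k] for k < 1: unchanged (A[1] not included)
P[k] for k >= 1: shift by delta = 7
  P[0] = 11 + 0 = 11
  P[1] = 8 + 7 = 15
  P[2] = 2 + 7 = 9
  P[3] = 4 + 7 = 11
  P[4] = 1 + 7 = 8
  P[5] = -6 + 7 = 1
  P[6] = 9 + 7 = 16
  P[7] = 17 + 7 = 24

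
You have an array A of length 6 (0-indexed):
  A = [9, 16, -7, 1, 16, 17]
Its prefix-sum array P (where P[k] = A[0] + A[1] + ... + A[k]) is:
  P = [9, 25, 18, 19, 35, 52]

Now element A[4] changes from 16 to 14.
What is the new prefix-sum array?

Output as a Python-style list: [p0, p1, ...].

Answer: [9, 25, 18, 19, 33, 50]

Derivation:
Change: A[4] 16 -> 14, delta = -2
P[k] for k < 4: unchanged (A[4] not included)
P[k] for k >= 4: shift by delta = -2
  P[0] = 9 + 0 = 9
  P[1] = 25 + 0 = 25
  P[2] = 18 + 0 = 18
  P[3] = 19 + 0 = 19
  P[4] = 35 + -2 = 33
  P[5] = 52 + -2 = 50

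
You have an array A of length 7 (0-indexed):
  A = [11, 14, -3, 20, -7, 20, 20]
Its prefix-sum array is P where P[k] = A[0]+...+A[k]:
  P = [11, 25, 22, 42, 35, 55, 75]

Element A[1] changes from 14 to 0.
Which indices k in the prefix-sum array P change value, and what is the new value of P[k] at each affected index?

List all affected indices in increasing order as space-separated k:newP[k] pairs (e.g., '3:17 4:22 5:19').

P[k] = A[0] + ... + A[k]
P[k] includes A[1] iff k >= 1
Affected indices: 1, 2, ..., 6; delta = -14
  P[1]: 25 + -14 = 11
  P[2]: 22 + -14 = 8
  P[3]: 42 + -14 = 28
  P[4]: 35 + -14 = 21
  P[5]: 55 + -14 = 41
  P[6]: 75 + -14 = 61

Answer: 1:11 2:8 3:28 4:21 5:41 6:61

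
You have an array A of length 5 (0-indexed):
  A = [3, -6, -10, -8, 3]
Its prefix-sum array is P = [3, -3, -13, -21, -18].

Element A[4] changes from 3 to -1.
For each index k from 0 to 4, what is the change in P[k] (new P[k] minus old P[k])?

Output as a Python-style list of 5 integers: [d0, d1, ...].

Element change: A[4] 3 -> -1, delta = -4
For k < 4: P[k] unchanged, delta_P[k] = 0
For k >= 4: P[k] shifts by exactly -4
Delta array: [0, 0, 0, 0, -4]

Answer: [0, 0, 0, 0, -4]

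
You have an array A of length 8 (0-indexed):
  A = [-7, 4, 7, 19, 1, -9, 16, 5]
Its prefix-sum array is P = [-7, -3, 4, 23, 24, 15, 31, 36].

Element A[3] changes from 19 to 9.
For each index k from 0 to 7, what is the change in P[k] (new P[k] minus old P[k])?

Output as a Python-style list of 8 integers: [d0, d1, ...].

Element change: A[3] 19 -> 9, delta = -10
For k < 3: P[k] unchanged, delta_P[k] = 0
For k >= 3: P[k] shifts by exactly -10
Delta array: [0, 0, 0, -10, -10, -10, -10, -10]

Answer: [0, 0, 0, -10, -10, -10, -10, -10]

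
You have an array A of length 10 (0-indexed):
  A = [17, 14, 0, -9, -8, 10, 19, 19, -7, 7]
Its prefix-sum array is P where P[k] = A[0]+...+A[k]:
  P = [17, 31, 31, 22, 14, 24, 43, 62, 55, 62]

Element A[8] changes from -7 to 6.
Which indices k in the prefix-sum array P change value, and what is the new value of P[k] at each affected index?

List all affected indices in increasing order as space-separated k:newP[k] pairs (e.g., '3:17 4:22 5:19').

Answer: 8:68 9:75

Derivation:
P[k] = A[0] + ... + A[k]
P[k] includes A[8] iff k >= 8
Affected indices: 8, 9, ..., 9; delta = 13
  P[8]: 55 + 13 = 68
  P[9]: 62 + 13 = 75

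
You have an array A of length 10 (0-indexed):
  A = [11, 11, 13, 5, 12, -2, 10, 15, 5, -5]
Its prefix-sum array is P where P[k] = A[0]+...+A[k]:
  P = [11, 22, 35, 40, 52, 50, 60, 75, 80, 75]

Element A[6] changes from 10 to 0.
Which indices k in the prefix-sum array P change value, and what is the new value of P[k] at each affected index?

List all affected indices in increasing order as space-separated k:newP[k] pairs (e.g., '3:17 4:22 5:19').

Answer: 6:50 7:65 8:70 9:65

Derivation:
P[k] = A[0] + ... + A[k]
P[k] includes A[6] iff k >= 6
Affected indices: 6, 7, ..., 9; delta = -10
  P[6]: 60 + -10 = 50
  P[7]: 75 + -10 = 65
  P[8]: 80 + -10 = 70
  P[9]: 75 + -10 = 65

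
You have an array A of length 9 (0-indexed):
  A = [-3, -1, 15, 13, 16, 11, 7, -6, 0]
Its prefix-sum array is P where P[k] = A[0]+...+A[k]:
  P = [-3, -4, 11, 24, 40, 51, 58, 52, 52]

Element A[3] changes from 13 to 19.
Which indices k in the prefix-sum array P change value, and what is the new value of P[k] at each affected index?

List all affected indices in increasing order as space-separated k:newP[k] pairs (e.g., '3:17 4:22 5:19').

P[k] = A[0] + ... + A[k]
P[k] includes A[3] iff k >= 3
Affected indices: 3, 4, ..., 8; delta = 6
  P[3]: 24 + 6 = 30
  P[4]: 40 + 6 = 46
  P[5]: 51 + 6 = 57
  P[6]: 58 + 6 = 64
  P[7]: 52 + 6 = 58
  P[8]: 52 + 6 = 58

Answer: 3:30 4:46 5:57 6:64 7:58 8:58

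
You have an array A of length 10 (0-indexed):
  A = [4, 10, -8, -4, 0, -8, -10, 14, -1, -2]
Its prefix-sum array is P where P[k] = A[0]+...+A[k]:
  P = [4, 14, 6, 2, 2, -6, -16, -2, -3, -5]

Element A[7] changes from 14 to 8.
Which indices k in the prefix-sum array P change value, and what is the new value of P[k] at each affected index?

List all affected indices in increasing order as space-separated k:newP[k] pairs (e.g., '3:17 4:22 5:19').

Answer: 7:-8 8:-9 9:-11

Derivation:
P[k] = A[0] + ... + A[k]
P[k] includes A[7] iff k >= 7
Affected indices: 7, 8, ..., 9; delta = -6
  P[7]: -2 + -6 = -8
  P[8]: -3 + -6 = -9
  P[9]: -5 + -6 = -11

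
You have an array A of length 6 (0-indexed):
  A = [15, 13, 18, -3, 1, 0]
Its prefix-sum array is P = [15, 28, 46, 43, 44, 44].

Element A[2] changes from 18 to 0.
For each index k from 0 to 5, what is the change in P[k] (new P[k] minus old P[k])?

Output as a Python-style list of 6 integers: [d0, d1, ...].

Element change: A[2] 18 -> 0, delta = -18
For k < 2: P[k] unchanged, delta_P[k] = 0
For k >= 2: P[k] shifts by exactly -18
Delta array: [0, 0, -18, -18, -18, -18]

Answer: [0, 0, -18, -18, -18, -18]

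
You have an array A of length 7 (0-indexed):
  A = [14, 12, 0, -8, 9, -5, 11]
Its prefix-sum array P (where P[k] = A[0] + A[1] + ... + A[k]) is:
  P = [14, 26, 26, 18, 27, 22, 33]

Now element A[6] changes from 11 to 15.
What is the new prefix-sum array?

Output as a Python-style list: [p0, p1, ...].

Change: A[6] 11 -> 15, delta = 4
P[k] for k < 6: unchanged (A[6] not included)
P[k] for k >= 6: shift by delta = 4
  P[0] = 14 + 0 = 14
  P[1] = 26 + 0 = 26
  P[2] = 26 + 0 = 26
  P[3] = 18 + 0 = 18
  P[4] = 27 + 0 = 27
  P[5] = 22 + 0 = 22
  P[6] = 33 + 4 = 37

Answer: [14, 26, 26, 18, 27, 22, 37]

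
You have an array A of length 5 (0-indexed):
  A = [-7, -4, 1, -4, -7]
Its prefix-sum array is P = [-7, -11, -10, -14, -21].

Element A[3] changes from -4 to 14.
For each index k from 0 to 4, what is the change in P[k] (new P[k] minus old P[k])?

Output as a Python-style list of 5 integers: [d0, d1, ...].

Answer: [0, 0, 0, 18, 18]

Derivation:
Element change: A[3] -4 -> 14, delta = 18
For k < 3: P[k] unchanged, delta_P[k] = 0
For k >= 3: P[k] shifts by exactly 18
Delta array: [0, 0, 0, 18, 18]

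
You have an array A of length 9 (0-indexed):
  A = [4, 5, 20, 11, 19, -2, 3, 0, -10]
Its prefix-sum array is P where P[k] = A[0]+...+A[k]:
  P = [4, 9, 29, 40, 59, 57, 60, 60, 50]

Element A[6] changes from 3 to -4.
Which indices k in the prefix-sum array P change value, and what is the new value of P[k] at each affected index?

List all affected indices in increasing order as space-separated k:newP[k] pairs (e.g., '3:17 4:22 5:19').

Answer: 6:53 7:53 8:43

Derivation:
P[k] = A[0] + ... + A[k]
P[k] includes A[6] iff k >= 6
Affected indices: 6, 7, ..., 8; delta = -7
  P[6]: 60 + -7 = 53
  P[7]: 60 + -7 = 53
  P[8]: 50 + -7 = 43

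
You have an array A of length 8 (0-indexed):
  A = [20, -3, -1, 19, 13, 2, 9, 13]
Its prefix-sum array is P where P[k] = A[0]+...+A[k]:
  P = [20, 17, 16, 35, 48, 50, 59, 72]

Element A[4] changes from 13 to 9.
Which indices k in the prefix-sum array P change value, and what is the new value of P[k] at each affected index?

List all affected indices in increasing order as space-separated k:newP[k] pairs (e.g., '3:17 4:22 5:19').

Answer: 4:44 5:46 6:55 7:68

Derivation:
P[k] = A[0] + ... + A[k]
P[k] includes A[4] iff k >= 4
Affected indices: 4, 5, ..., 7; delta = -4
  P[4]: 48 + -4 = 44
  P[5]: 50 + -4 = 46
  P[6]: 59 + -4 = 55
  P[7]: 72 + -4 = 68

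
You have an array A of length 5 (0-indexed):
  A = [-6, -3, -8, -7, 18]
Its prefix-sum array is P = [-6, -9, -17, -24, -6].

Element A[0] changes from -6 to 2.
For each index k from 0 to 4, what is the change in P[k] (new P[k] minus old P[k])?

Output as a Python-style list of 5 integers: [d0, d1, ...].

Answer: [8, 8, 8, 8, 8]

Derivation:
Element change: A[0] -6 -> 2, delta = 8
For k < 0: P[k] unchanged, delta_P[k] = 0
For k >= 0: P[k] shifts by exactly 8
Delta array: [8, 8, 8, 8, 8]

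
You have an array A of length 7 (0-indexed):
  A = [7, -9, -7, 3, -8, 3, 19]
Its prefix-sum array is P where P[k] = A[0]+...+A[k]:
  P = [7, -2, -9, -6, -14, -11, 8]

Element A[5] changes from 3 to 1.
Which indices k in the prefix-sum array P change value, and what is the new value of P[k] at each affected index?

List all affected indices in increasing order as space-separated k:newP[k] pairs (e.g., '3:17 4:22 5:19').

Answer: 5:-13 6:6

Derivation:
P[k] = A[0] + ... + A[k]
P[k] includes A[5] iff k >= 5
Affected indices: 5, 6, ..., 6; delta = -2
  P[5]: -11 + -2 = -13
  P[6]: 8 + -2 = 6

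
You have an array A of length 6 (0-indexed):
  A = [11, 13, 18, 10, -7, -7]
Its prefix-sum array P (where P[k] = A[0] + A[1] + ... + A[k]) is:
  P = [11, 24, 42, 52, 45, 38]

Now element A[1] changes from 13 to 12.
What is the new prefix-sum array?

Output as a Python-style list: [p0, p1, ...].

Answer: [11, 23, 41, 51, 44, 37]

Derivation:
Change: A[1] 13 -> 12, delta = -1
P[k] for k < 1: unchanged (A[1] not included)
P[k] for k >= 1: shift by delta = -1
  P[0] = 11 + 0 = 11
  P[1] = 24 + -1 = 23
  P[2] = 42 + -1 = 41
  P[3] = 52 + -1 = 51
  P[4] = 45 + -1 = 44
  P[5] = 38 + -1 = 37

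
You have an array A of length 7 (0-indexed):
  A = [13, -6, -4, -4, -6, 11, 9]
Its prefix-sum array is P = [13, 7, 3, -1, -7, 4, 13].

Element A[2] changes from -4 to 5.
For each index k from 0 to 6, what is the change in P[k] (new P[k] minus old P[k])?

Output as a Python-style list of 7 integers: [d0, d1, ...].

Answer: [0, 0, 9, 9, 9, 9, 9]

Derivation:
Element change: A[2] -4 -> 5, delta = 9
For k < 2: P[k] unchanged, delta_P[k] = 0
For k >= 2: P[k] shifts by exactly 9
Delta array: [0, 0, 9, 9, 9, 9, 9]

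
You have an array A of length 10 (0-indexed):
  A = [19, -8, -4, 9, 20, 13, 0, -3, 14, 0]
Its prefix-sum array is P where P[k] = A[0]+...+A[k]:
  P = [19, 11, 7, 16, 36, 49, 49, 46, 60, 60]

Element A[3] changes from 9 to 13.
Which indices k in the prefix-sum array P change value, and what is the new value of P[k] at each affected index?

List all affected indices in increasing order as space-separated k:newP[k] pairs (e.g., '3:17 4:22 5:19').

Answer: 3:20 4:40 5:53 6:53 7:50 8:64 9:64

Derivation:
P[k] = A[0] + ... + A[k]
P[k] includes A[3] iff k >= 3
Affected indices: 3, 4, ..., 9; delta = 4
  P[3]: 16 + 4 = 20
  P[4]: 36 + 4 = 40
  P[5]: 49 + 4 = 53
  P[6]: 49 + 4 = 53
  P[7]: 46 + 4 = 50
  P[8]: 60 + 4 = 64
  P[9]: 60 + 4 = 64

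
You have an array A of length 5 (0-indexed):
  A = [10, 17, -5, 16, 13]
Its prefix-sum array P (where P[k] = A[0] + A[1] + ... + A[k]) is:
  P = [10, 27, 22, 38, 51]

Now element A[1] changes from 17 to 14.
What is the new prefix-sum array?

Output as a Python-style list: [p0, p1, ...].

Change: A[1] 17 -> 14, delta = -3
P[k] for k < 1: unchanged (A[1] not included)
P[k] for k >= 1: shift by delta = -3
  P[0] = 10 + 0 = 10
  P[1] = 27 + -3 = 24
  P[2] = 22 + -3 = 19
  P[3] = 38 + -3 = 35
  P[4] = 51 + -3 = 48

Answer: [10, 24, 19, 35, 48]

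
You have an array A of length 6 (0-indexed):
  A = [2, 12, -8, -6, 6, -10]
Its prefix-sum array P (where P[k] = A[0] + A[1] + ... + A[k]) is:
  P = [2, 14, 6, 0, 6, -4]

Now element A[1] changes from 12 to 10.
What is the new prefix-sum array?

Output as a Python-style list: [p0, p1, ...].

Answer: [2, 12, 4, -2, 4, -6]

Derivation:
Change: A[1] 12 -> 10, delta = -2
P[k] for k < 1: unchanged (A[1] not included)
P[k] for k >= 1: shift by delta = -2
  P[0] = 2 + 0 = 2
  P[1] = 14 + -2 = 12
  P[2] = 6 + -2 = 4
  P[3] = 0 + -2 = -2
  P[4] = 6 + -2 = 4
  P[5] = -4 + -2 = -6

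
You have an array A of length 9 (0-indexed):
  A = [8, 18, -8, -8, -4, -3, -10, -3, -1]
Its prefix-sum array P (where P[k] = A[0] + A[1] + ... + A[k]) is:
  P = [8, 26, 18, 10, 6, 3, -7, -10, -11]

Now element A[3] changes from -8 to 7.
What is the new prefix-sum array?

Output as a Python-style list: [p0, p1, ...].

Answer: [8, 26, 18, 25, 21, 18, 8, 5, 4]

Derivation:
Change: A[3] -8 -> 7, delta = 15
P[k] for k < 3: unchanged (A[3] not included)
P[k] for k >= 3: shift by delta = 15
  P[0] = 8 + 0 = 8
  P[1] = 26 + 0 = 26
  P[2] = 18 + 0 = 18
  P[3] = 10 + 15 = 25
  P[4] = 6 + 15 = 21
  P[5] = 3 + 15 = 18
  P[6] = -7 + 15 = 8
  P[7] = -10 + 15 = 5
  P[8] = -11 + 15 = 4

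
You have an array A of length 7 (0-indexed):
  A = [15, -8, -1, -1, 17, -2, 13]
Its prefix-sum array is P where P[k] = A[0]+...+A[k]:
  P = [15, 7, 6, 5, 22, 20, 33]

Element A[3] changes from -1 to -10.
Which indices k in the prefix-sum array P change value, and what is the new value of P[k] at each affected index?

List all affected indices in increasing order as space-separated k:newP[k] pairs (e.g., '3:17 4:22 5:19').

P[k] = A[0] + ... + A[k]
P[k] includes A[3] iff k >= 3
Affected indices: 3, 4, ..., 6; delta = -9
  P[3]: 5 + -9 = -4
  P[4]: 22 + -9 = 13
  P[5]: 20 + -9 = 11
  P[6]: 33 + -9 = 24

Answer: 3:-4 4:13 5:11 6:24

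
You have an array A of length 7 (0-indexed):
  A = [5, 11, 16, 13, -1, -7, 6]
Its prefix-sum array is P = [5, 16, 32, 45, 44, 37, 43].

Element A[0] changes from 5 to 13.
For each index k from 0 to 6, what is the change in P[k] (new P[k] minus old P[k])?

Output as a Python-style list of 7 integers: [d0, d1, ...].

Answer: [8, 8, 8, 8, 8, 8, 8]

Derivation:
Element change: A[0] 5 -> 13, delta = 8
For k < 0: P[k] unchanged, delta_P[k] = 0
For k >= 0: P[k] shifts by exactly 8
Delta array: [8, 8, 8, 8, 8, 8, 8]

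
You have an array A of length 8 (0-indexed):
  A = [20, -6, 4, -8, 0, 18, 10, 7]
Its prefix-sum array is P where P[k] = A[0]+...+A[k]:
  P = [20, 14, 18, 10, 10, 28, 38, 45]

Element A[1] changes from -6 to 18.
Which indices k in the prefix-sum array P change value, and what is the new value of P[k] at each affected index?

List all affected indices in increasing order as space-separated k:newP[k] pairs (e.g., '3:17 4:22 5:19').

Answer: 1:38 2:42 3:34 4:34 5:52 6:62 7:69

Derivation:
P[k] = A[0] + ... + A[k]
P[k] includes A[1] iff k >= 1
Affected indices: 1, 2, ..., 7; delta = 24
  P[1]: 14 + 24 = 38
  P[2]: 18 + 24 = 42
  P[3]: 10 + 24 = 34
  P[4]: 10 + 24 = 34
  P[5]: 28 + 24 = 52
  P[6]: 38 + 24 = 62
  P[7]: 45 + 24 = 69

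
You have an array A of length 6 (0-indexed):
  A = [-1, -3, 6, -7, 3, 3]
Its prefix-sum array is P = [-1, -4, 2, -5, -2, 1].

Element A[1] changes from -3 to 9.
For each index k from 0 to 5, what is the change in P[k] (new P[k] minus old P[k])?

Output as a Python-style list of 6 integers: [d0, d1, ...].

Element change: A[1] -3 -> 9, delta = 12
For k < 1: P[k] unchanged, delta_P[k] = 0
For k >= 1: P[k] shifts by exactly 12
Delta array: [0, 12, 12, 12, 12, 12]

Answer: [0, 12, 12, 12, 12, 12]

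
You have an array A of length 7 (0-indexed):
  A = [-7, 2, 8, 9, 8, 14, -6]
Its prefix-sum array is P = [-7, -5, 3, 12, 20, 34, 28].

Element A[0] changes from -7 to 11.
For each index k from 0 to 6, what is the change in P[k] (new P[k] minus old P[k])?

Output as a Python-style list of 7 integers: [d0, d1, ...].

Answer: [18, 18, 18, 18, 18, 18, 18]

Derivation:
Element change: A[0] -7 -> 11, delta = 18
For k < 0: P[k] unchanged, delta_P[k] = 0
For k >= 0: P[k] shifts by exactly 18
Delta array: [18, 18, 18, 18, 18, 18, 18]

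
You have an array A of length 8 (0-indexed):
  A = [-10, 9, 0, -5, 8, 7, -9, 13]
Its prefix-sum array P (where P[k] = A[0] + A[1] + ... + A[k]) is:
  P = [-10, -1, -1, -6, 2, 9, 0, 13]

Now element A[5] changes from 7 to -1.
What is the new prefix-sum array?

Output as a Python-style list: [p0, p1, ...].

Change: A[5] 7 -> -1, delta = -8
P[k] for k < 5: unchanged (A[5] not included)
P[k] for k >= 5: shift by delta = -8
  P[0] = -10 + 0 = -10
  P[1] = -1 + 0 = -1
  P[2] = -1 + 0 = -1
  P[3] = -6 + 0 = -6
  P[4] = 2 + 0 = 2
  P[5] = 9 + -8 = 1
  P[6] = 0 + -8 = -8
  P[7] = 13 + -8 = 5

Answer: [-10, -1, -1, -6, 2, 1, -8, 5]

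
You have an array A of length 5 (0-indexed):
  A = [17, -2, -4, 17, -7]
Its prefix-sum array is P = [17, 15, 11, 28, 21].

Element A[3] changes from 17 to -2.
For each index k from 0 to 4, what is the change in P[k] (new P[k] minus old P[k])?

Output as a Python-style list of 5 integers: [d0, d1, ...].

Element change: A[3] 17 -> -2, delta = -19
For k < 3: P[k] unchanged, delta_P[k] = 0
For k >= 3: P[k] shifts by exactly -19
Delta array: [0, 0, 0, -19, -19]

Answer: [0, 0, 0, -19, -19]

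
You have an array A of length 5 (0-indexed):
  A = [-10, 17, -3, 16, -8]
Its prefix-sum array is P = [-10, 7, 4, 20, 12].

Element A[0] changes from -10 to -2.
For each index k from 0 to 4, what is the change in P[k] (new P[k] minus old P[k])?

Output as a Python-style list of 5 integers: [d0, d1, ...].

Element change: A[0] -10 -> -2, delta = 8
For k < 0: P[k] unchanged, delta_P[k] = 0
For k >= 0: P[k] shifts by exactly 8
Delta array: [8, 8, 8, 8, 8]

Answer: [8, 8, 8, 8, 8]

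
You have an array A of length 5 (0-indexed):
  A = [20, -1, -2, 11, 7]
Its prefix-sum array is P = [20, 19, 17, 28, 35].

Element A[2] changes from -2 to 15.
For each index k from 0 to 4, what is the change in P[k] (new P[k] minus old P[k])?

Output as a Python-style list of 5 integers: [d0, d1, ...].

Answer: [0, 0, 17, 17, 17]

Derivation:
Element change: A[2] -2 -> 15, delta = 17
For k < 2: P[k] unchanged, delta_P[k] = 0
For k >= 2: P[k] shifts by exactly 17
Delta array: [0, 0, 17, 17, 17]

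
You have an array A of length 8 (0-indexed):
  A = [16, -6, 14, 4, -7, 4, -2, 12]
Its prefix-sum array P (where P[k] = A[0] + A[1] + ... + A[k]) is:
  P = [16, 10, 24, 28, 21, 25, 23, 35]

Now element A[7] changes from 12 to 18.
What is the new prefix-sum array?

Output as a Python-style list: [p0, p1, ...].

Answer: [16, 10, 24, 28, 21, 25, 23, 41]

Derivation:
Change: A[7] 12 -> 18, delta = 6
P[k] for k < 7: unchanged (A[7] not included)
P[k] for k >= 7: shift by delta = 6
  P[0] = 16 + 0 = 16
  P[1] = 10 + 0 = 10
  P[2] = 24 + 0 = 24
  P[3] = 28 + 0 = 28
  P[4] = 21 + 0 = 21
  P[5] = 25 + 0 = 25
  P[6] = 23 + 0 = 23
  P[7] = 35 + 6 = 41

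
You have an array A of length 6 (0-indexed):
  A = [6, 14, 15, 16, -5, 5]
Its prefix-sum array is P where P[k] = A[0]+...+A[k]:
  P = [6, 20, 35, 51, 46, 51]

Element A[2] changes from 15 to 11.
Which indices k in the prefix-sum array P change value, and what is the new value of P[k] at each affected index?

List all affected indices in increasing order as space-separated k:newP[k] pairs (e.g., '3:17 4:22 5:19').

Answer: 2:31 3:47 4:42 5:47

Derivation:
P[k] = A[0] + ... + A[k]
P[k] includes A[2] iff k >= 2
Affected indices: 2, 3, ..., 5; delta = -4
  P[2]: 35 + -4 = 31
  P[3]: 51 + -4 = 47
  P[4]: 46 + -4 = 42
  P[5]: 51 + -4 = 47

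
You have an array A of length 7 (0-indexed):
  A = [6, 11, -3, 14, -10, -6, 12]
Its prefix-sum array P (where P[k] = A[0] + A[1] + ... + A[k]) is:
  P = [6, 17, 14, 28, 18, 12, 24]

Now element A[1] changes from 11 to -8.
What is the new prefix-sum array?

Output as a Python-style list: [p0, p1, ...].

Answer: [6, -2, -5, 9, -1, -7, 5]

Derivation:
Change: A[1] 11 -> -8, delta = -19
P[k] for k < 1: unchanged (A[1] not included)
P[k] for k >= 1: shift by delta = -19
  P[0] = 6 + 0 = 6
  P[1] = 17 + -19 = -2
  P[2] = 14 + -19 = -5
  P[3] = 28 + -19 = 9
  P[4] = 18 + -19 = -1
  P[5] = 12 + -19 = -7
  P[6] = 24 + -19 = 5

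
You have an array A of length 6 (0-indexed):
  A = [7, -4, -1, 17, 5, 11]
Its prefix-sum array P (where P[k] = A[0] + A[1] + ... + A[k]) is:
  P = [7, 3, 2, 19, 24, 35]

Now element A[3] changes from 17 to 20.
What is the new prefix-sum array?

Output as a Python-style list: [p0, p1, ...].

Answer: [7, 3, 2, 22, 27, 38]

Derivation:
Change: A[3] 17 -> 20, delta = 3
P[k] for k < 3: unchanged (A[3] not included)
P[k] for k >= 3: shift by delta = 3
  P[0] = 7 + 0 = 7
  P[1] = 3 + 0 = 3
  P[2] = 2 + 0 = 2
  P[3] = 19 + 3 = 22
  P[4] = 24 + 3 = 27
  P[5] = 35 + 3 = 38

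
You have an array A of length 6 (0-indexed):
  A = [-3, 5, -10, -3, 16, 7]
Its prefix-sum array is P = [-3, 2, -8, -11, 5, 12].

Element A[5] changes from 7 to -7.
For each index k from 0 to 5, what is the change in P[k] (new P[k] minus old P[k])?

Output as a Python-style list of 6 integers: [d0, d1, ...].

Answer: [0, 0, 0, 0, 0, -14]

Derivation:
Element change: A[5] 7 -> -7, delta = -14
For k < 5: P[k] unchanged, delta_P[k] = 0
For k >= 5: P[k] shifts by exactly -14
Delta array: [0, 0, 0, 0, 0, -14]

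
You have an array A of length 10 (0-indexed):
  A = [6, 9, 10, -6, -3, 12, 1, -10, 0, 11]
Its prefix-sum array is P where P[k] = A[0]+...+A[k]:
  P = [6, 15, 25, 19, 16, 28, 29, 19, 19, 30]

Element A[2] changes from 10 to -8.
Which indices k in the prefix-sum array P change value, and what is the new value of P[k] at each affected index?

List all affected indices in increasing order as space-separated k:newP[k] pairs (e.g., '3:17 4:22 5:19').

P[k] = A[0] + ... + A[k]
P[k] includes A[2] iff k >= 2
Affected indices: 2, 3, ..., 9; delta = -18
  P[2]: 25 + -18 = 7
  P[3]: 19 + -18 = 1
  P[4]: 16 + -18 = -2
  P[5]: 28 + -18 = 10
  P[6]: 29 + -18 = 11
  P[7]: 19 + -18 = 1
  P[8]: 19 + -18 = 1
  P[9]: 30 + -18 = 12

Answer: 2:7 3:1 4:-2 5:10 6:11 7:1 8:1 9:12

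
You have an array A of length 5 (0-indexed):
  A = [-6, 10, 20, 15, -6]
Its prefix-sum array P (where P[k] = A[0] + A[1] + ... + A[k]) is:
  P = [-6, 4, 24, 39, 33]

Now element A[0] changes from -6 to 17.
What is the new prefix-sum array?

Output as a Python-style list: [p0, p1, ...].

Answer: [17, 27, 47, 62, 56]

Derivation:
Change: A[0] -6 -> 17, delta = 23
P[k] for k < 0: unchanged (A[0] not included)
P[k] for k >= 0: shift by delta = 23
  P[0] = -6 + 23 = 17
  P[1] = 4 + 23 = 27
  P[2] = 24 + 23 = 47
  P[3] = 39 + 23 = 62
  P[4] = 33 + 23 = 56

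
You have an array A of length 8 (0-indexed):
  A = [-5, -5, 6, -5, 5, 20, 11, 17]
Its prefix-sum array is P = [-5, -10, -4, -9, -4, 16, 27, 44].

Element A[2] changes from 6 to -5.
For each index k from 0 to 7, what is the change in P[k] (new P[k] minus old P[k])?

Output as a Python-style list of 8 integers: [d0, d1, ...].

Answer: [0, 0, -11, -11, -11, -11, -11, -11]

Derivation:
Element change: A[2] 6 -> -5, delta = -11
For k < 2: P[k] unchanged, delta_P[k] = 0
For k >= 2: P[k] shifts by exactly -11
Delta array: [0, 0, -11, -11, -11, -11, -11, -11]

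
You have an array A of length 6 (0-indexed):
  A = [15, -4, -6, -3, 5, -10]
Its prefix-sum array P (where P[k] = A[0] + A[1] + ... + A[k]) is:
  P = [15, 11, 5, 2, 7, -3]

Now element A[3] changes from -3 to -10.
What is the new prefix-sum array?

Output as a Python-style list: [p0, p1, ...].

Answer: [15, 11, 5, -5, 0, -10]

Derivation:
Change: A[3] -3 -> -10, delta = -7
P[k] for k < 3: unchanged (A[3] not included)
P[k] for k >= 3: shift by delta = -7
  P[0] = 15 + 0 = 15
  P[1] = 11 + 0 = 11
  P[2] = 5 + 0 = 5
  P[3] = 2 + -7 = -5
  P[4] = 7 + -7 = 0
  P[5] = -3 + -7 = -10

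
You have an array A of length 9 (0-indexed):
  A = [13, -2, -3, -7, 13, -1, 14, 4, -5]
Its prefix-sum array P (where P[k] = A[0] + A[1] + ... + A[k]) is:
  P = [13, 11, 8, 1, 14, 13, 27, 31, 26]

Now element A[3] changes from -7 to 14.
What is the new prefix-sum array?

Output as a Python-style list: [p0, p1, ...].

Answer: [13, 11, 8, 22, 35, 34, 48, 52, 47]

Derivation:
Change: A[3] -7 -> 14, delta = 21
P[k] for k < 3: unchanged (A[3] not included)
P[k] for k >= 3: shift by delta = 21
  P[0] = 13 + 0 = 13
  P[1] = 11 + 0 = 11
  P[2] = 8 + 0 = 8
  P[3] = 1 + 21 = 22
  P[4] = 14 + 21 = 35
  P[5] = 13 + 21 = 34
  P[6] = 27 + 21 = 48
  P[7] = 31 + 21 = 52
  P[8] = 26 + 21 = 47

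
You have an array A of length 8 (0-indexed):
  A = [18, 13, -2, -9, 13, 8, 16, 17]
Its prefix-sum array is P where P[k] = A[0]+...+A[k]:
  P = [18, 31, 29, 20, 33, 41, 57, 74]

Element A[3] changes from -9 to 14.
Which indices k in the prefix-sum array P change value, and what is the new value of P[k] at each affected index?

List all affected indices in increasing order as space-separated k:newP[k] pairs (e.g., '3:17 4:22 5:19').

P[k] = A[0] + ... + A[k]
P[k] includes A[3] iff k >= 3
Affected indices: 3, 4, ..., 7; delta = 23
  P[3]: 20 + 23 = 43
  P[4]: 33 + 23 = 56
  P[5]: 41 + 23 = 64
  P[6]: 57 + 23 = 80
  P[7]: 74 + 23 = 97

Answer: 3:43 4:56 5:64 6:80 7:97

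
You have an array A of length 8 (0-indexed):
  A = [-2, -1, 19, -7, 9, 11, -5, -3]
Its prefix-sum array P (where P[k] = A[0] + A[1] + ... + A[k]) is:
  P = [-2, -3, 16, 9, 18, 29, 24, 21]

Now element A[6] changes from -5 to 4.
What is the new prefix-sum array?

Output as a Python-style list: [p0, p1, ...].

Answer: [-2, -3, 16, 9, 18, 29, 33, 30]

Derivation:
Change: A[6] -5 -> 4, delta = 9
P[k] for k < 6: unchanged (A[6] not included)
P[k] for k >= 6: shift by delta = 9
  P[0] = -2 + 0 = -2
  P[1] = -3 + 0 = -3
  P[2] = 16 + 0 = 16
  P[3] = 9 + 0 = 9
  P[4] = 18 + 0 = 18
  P[5] = 29 + 0 = 29
  P[6] = 24 + 9 = 33
  P[7] = 21 + 9 = 30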